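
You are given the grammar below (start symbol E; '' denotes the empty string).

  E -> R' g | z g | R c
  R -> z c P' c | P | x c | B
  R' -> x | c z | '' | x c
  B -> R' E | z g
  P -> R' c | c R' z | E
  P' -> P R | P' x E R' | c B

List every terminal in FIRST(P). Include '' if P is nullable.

From P -> R' c: R' nullable, take FIRST(R') ∪ {c} = { c, x }.
P -> c R' z contributes {c}.
From P -> E: add FIRST(E) = { c, g, x, z }.
Union: FIRST(P) = { c, g, x, z }.

{ c, g, x, z }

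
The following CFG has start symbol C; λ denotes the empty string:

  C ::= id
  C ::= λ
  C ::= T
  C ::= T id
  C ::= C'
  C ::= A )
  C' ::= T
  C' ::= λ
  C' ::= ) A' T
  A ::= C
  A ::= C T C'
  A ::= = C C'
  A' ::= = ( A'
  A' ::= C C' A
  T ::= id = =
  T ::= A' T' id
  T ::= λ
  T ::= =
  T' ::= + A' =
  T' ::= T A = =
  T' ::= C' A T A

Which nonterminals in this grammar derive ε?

Directly nullable (have an λ-production): C, C', T.
A ::= C with every symbol nullable, so A is nullable.
T' ::= C' A T A with every symbol nullable, so T' is nullable.
A' ::= C C' A with every symbol nullable, so A' is nullable.

{ A, A', C, C', T, T' }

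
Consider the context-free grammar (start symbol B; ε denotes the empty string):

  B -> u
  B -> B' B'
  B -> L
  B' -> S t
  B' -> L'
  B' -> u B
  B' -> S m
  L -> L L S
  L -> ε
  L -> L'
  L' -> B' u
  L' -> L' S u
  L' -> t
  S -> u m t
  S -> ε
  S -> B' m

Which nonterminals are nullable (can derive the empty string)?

{ B, L, S }

Directly nullable (have an ε-production): L, S.
B -> L with every symbol nullable, so B is nullable.
No other nonterminal has a production whose RHS symbols are all nullable.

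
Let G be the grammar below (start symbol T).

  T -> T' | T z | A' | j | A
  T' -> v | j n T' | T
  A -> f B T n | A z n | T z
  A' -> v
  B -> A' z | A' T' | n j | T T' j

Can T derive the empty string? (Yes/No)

No nonterminal in this grammar is nullable.
No production of T has an RHS whose symbols are all nullable, so T is not nullable.

No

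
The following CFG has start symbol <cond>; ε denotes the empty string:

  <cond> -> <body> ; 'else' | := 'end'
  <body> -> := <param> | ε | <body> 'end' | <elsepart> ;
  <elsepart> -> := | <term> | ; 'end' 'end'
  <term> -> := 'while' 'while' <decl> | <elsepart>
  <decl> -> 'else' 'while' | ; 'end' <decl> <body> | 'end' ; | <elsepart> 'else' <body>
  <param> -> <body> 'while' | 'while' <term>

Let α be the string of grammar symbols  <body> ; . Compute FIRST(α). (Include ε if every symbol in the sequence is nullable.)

Add FIRST(<body>)\{ε} = { 'end', :=, ; }; <body> is nullable, continue.
; is a terminal; add {;} and stop.

{ 'end', :=, ; }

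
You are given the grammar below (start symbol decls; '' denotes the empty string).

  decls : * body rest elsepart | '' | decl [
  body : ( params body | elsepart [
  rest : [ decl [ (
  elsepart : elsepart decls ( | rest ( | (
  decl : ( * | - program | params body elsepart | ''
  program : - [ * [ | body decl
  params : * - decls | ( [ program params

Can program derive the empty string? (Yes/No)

No

Nullable nonterminals: decl, decls.
No production of program has an RHS whose symbols are all nullable, so program is not nullable.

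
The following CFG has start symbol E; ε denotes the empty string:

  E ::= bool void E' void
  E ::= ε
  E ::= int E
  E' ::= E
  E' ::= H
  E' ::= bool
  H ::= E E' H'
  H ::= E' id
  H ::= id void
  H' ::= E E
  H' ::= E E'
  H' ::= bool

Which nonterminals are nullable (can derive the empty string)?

{ E, E', H, H' }

Directly nullable (have an ε-production): E.
H ::= E E' H' with every symbol nullable, so H is nullable.
H' ::= E E with every symbol nullable, so H' is nullable.
E' ::= E with every symbol nullable, so E' is nullable.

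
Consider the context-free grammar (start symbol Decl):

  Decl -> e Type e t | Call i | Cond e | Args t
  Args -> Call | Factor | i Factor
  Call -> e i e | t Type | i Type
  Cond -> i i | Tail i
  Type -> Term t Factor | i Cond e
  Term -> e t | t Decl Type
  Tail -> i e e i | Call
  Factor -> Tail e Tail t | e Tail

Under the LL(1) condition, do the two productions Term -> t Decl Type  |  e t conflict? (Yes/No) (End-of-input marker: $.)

FIRST(t Decl Type) = { t } and FIRST(e t) = { e }.
The FIRST sets are disjoint and neither alternative is nullable — no conflict.

No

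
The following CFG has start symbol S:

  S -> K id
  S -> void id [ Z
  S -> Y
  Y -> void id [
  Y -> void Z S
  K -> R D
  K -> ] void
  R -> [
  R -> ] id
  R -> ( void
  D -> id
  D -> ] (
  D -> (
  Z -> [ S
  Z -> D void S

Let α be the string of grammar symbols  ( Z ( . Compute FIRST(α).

( is a terminal; add {(} and stop.

{ ( }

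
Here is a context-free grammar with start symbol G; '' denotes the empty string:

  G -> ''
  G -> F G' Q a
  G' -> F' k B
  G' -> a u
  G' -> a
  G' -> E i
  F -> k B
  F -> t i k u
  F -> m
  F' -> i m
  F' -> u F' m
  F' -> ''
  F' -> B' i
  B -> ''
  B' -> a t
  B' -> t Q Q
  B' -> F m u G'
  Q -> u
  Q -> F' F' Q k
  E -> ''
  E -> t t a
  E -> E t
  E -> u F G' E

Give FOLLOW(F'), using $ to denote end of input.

{ a, i, k, m, t, u }

In G' -> F' k B: add FIRST(k B) = { k }.
In F' -> u F' m: add FIRST(m) = { m }.
In Q -> F' F' Q k: add FIRST(F' Q k) = { a, i, k, m, t, u }.
In Q -> F' F' Q k: add FIRST(Q k) = { a, i, k, m, t, u }.
Union: FOLLOW(F') = { a, i, k, m, t, u }.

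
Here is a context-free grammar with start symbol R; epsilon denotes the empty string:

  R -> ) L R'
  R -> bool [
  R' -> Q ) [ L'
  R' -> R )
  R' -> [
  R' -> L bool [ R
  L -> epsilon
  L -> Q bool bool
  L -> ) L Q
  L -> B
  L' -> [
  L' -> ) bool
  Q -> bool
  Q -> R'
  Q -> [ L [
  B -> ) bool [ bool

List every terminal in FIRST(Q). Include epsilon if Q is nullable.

Q -> bool contributes {bool}.
From Q -> R': add FIRST(R') = { ), [, bool }.
Q -> [ L [ contributes {[}.
Union: FIRST(Q) = { ), [, bool }.

{ ), [, bool }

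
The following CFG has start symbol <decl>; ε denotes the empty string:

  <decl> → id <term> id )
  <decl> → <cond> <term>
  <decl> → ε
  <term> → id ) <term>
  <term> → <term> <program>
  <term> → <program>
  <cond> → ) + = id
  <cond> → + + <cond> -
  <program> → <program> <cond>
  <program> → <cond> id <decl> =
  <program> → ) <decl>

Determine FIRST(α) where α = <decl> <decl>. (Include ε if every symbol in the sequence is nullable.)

{ ), +, id, ε }

Add FIRST(<decl>)\{ε} = { ), +, id }; <decl> is nullable, continue.
Add FIRST(<decl>)\{ε} = { ), +, id }; <decl> is nullable, continue.
Every symbol is nullable, so include ε.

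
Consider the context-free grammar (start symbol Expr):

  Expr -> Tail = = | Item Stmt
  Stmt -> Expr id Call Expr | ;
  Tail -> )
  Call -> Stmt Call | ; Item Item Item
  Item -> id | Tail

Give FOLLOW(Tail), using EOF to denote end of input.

In Expr -> Tail = =: add FIRST(= =) = { = }.
In Item -> Tail: Tail is at the end, add FOLLOW(Item) = { ), ;, id }.
Union: FOLLOW(Tail) = { ), ;, =, id }.

{ ), ;, =, id }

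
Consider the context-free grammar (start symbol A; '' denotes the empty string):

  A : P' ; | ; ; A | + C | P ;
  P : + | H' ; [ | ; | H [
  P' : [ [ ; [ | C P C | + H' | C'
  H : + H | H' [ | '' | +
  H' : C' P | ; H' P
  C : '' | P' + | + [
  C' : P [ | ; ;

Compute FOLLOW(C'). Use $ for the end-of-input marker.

{ +, ;, [ }

In P' : C': C' is at the end, add FOLLOW(P') = { +, ; }.
In H' : C' P: add FIRST(P) = { +, ;, [ }.
Union: FOLLOW(C') = { +, ;, [ }.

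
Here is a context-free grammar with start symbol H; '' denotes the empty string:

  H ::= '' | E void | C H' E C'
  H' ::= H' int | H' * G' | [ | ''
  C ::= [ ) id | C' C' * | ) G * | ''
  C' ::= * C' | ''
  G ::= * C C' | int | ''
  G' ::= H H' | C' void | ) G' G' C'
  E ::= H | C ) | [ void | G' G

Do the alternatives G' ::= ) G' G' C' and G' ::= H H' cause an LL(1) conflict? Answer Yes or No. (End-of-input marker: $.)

FIRST() G' G' C') = { ) } and FIRST(H H') = { ), *, [, int, void, '' }.
Both contain ), so the two alternatives are not disjoint — LL(1) conflict.

Yes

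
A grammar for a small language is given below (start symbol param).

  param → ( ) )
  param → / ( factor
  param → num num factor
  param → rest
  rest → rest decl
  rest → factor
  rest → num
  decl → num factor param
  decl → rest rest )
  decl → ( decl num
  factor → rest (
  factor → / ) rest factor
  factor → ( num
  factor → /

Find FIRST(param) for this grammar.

param → ( ) ) contributes {(}.
param → / ( factor contributes {/}.
param → num num factor contributes {num}.
From param → rest: add FIRST(rest) = { (, /, num }.
Union: FIRST(param) = { (, /, num }.

{ (, /, num }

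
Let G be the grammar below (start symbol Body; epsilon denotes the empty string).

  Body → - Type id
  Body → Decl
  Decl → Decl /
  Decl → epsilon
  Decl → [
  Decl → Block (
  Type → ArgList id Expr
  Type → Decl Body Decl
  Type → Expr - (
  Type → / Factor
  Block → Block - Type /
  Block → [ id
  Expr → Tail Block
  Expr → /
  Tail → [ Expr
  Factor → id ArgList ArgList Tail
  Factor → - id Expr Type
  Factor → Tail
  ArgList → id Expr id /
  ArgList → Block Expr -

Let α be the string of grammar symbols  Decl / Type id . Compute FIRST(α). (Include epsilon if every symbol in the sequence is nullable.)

Add FIRST(Decl)\{epsilon} = { /, [ }; Decl is nullable, continue.
/ is a terminal; add {/} and stop.

{ /, [ }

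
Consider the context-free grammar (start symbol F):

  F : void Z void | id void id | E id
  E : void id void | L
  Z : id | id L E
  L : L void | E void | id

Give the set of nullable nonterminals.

{ } (none)

No nonterminal has an empty production or an RHS whose symbols are all nullable.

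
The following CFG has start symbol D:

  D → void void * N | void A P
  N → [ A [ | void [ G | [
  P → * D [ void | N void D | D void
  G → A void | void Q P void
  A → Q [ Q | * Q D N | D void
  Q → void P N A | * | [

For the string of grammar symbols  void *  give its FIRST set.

{ void }

void is a terminal; add {void} and stop.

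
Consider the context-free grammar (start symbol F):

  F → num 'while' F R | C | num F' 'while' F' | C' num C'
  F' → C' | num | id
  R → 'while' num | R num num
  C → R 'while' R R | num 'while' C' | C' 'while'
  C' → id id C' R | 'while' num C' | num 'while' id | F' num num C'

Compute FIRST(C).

{ 'while', id, num }

From C → R 'while' R R: add FIRST(R) = { 'while' }.
C → num 'while' C' contributes {num}.
From C → C' 'while': add FIRST(C') = { 'while', id, num }.
Union: FIRST(C) = { 'while', id, num }.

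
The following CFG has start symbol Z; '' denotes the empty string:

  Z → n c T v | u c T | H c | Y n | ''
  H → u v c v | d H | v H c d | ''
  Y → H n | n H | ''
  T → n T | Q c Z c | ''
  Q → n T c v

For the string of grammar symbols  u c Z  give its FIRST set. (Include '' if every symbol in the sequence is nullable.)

{ u }

u is a terminal; add {u} and stop.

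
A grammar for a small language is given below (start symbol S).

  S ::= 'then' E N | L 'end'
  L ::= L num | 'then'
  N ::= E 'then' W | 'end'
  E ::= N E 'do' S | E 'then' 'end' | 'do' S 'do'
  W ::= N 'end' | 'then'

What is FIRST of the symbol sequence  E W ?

{ 'do', 'end' }

Add FIRST(E) = { 'do', 'end' }; E is not nullable, stop.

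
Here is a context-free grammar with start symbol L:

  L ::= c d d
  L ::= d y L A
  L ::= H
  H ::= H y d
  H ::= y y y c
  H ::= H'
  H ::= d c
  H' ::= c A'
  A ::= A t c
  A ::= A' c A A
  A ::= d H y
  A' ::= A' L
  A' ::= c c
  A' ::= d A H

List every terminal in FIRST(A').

From A' ::= A' L: add FIRST(A') = { c, d }.
A' ::= c c contributes {c}.
A' ::= d A H contributes {d}.
Union: FIRST(A') = { c, d }.

{ c, d }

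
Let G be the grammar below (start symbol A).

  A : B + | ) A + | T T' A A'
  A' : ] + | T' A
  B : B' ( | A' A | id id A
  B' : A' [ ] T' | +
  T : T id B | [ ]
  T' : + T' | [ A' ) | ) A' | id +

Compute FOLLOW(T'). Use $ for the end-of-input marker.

{ (, ), +, [, ], id }

In A : T T' A A': add FIRST(A A') = { ), +, [, ], id }.
In A' : T' A: add FIRST(A) = { ), +, [, ], id }.
In B' : A' [ ] T': T' is at the end, add FOLLOW(B') = { ( }.
In T' : + T': T' is at the end, add FOLLOW(T') = { (, ), +, [, ], id }.
Union: FOLLOW(T') = { (, ), +, [, ], id }.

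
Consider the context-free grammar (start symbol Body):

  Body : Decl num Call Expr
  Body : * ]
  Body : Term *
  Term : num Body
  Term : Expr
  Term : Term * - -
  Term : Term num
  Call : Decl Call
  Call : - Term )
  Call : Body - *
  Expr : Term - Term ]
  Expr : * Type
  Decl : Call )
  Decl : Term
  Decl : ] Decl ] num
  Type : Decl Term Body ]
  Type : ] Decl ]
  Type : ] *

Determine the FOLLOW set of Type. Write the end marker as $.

{ $, ), *, -, ], num }

In Expr : * Type: Type is at the end, add FOLLOW(Expr) = { $, ), *, -, ], num }.
Union: FOLLOW(Type) = { $, ), *, -, ], num }.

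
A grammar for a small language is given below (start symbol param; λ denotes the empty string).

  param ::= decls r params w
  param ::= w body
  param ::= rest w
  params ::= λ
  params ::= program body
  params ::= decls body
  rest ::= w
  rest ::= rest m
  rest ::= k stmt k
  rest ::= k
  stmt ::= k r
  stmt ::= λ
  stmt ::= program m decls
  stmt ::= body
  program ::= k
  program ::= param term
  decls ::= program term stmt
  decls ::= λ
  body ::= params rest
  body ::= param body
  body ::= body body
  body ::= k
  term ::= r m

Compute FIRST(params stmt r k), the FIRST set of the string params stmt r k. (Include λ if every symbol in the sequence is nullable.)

Add FIRST(params)\{λ} = { k, r, w }; params is nullable, continue.
Add FIRST(stmt)\{λ} = { k, r, w }; stmt is nullable, continue.
r is a terminal; add {r} and stop.

{ k, r, w }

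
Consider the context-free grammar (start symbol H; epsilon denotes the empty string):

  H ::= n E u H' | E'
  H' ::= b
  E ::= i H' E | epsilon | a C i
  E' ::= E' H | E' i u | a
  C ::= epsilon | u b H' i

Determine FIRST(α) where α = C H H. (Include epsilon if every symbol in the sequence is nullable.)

Add FIRST(C)\{epsilon} = { u }; C is nullable, continue.
Add FIRST(H) = { a, n }; H is not nullable, stop.

{ a, n, u }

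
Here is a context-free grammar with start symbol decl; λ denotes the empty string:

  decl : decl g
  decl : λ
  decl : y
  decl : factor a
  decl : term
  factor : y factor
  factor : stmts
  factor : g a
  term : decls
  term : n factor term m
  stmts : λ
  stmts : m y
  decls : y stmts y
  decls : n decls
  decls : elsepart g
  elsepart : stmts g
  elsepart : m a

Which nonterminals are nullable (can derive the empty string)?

Directly nullable (have an λ-production): decl, stmts.
factor : stmts with every symbol nullable, so factor is nullable.
No other nonterminal has a production whose RHS symbols are all nullable.

{ decl, factor, stmts }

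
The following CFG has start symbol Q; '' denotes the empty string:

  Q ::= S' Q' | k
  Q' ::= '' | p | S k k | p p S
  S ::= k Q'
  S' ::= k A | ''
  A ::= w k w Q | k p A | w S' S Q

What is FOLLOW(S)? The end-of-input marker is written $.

{ $, k, p }

In Q' ::= S k k: add FIRST(k k) = { k }.
In Q' ::= p p S: S is at the end, add FOLLOW(Q') = { $, k, p }.
In A ::= w S' S Q: add FIRST(Q)\{''} = { k, p }.
  Since Q is nullable, also add FOLLOW(A) = { $, k, p }.
Union: FOLLOW(S) = { $, k, p }.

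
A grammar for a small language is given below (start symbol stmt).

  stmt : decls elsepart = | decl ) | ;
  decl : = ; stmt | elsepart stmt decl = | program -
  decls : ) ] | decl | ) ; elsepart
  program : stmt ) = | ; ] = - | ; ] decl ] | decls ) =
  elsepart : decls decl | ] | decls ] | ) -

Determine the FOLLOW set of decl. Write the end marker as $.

In stmt : decl ): add FIRST()) = { ) }.
In decl : elsepart stmt decl =: add FIRST(=) = { = }.
In decls : decl: decl is at the end, add FOLLOW(decls) = { ), ;, =, ] }.
In program : ; ] decl ]: add FIRST(]) = { ] }.
In elsepart : decls decl: decl is at the end, add FOLLOW(elsepart) = { ), ;, =, ] }.
Union: FOLLOW(decl) = { ), ;, =, ] }.

{ ), ;, =, ] }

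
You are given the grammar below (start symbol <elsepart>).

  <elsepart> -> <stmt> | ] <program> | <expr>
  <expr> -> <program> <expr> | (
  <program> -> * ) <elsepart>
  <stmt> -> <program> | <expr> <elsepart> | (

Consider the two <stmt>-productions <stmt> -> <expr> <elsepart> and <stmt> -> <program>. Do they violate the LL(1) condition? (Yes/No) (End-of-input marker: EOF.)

Yes

FIRST(<expr> <elsepart>) = { (, * } and FIRST(<program>) = { * }.
Both contain *, so the two alternatives are not disjoint — LL(1) conflict.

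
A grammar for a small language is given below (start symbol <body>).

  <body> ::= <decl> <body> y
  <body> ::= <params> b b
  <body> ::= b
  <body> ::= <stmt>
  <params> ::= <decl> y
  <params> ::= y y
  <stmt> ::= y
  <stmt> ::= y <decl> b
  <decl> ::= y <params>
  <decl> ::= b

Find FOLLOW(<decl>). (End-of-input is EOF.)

In <body> ::= <decl> <body> y: add FIRST(<body> y) = { b, y }.
In <params> ::= <decl> y: add FIRST(y) = { y }.
In <stmt> ::= y <decl> b: add FIRST(b) = { b }.
Union: FOLLOW(<decl>) = { b, y }.

{ b, y }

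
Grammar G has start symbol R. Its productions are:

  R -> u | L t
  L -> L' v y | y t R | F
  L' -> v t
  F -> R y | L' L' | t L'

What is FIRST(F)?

{ t, u, v, y }

From F -> R y: add FIRST(R) = { t, u, v, y }.
From F -> L' L': add FIRST(L') = { v }.
F -> t L' contributes {t}.
Union: FIRST(F) = { t, u, v, y }.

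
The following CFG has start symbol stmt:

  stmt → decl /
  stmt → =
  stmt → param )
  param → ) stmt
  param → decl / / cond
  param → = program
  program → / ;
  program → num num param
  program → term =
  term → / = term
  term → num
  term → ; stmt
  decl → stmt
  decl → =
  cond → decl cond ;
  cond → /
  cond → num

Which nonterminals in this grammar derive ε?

No nonterminal has an empty production or an RHS whose symbols are all nullable.

{ } (none)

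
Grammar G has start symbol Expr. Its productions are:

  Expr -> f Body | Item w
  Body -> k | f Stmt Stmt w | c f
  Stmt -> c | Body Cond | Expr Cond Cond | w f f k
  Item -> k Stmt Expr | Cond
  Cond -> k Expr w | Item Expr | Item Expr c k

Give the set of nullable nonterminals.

No nonterminal has an empty production or an RHS whose symbols are all nullable.

{ } (none)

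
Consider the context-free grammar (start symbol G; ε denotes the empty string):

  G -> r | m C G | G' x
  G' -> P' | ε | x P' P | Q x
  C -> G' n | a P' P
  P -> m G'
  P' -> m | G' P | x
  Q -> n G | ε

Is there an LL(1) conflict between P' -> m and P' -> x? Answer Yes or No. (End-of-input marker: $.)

No

FIRST(m) = { m } and FIRST(x) = { x }.
The FIRST sets are disjoint and neither alternative is nullable — no conflict.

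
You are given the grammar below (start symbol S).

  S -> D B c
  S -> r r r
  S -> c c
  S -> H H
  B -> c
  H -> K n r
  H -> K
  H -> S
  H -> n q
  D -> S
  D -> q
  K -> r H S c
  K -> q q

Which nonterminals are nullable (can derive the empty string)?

No nonterminal has an empty production or an RHS whose symbols are all nullable.

{ } (none)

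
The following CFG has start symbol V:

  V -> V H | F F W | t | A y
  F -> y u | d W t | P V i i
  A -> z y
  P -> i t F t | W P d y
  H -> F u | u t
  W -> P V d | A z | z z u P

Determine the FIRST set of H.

{ d, i, u, y, z }

From H -> F u: add FIRST(F) = { d, i, y, z }.
H -> u t contributes {u}.
Union: FIRST(H) = { d, i, u, y, z }.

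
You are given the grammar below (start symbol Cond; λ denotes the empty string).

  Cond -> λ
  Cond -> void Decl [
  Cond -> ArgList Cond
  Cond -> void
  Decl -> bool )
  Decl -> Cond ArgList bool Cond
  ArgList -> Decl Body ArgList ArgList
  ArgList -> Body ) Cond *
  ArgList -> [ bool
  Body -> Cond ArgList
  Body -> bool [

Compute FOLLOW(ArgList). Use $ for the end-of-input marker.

{ $, ), *, [, bool, void }

In Cond -> ArgList Cond: add FIRST(Cond)\{λ} = { [, bool, void }.
  Since Cond is nullable, also add FOLLOW(Cond) = { $, *, [, bool, void }.
In Decl -> Cond ArgList bool Cond: add FIRST(bool Cond) = { bool }.
In ArgList -> Decl Body ArgList ArgList: add FIRST(ArgList) = { [, bool, void }.
In ArgList -> Decl Body ArgList ArgList: ArgList is at the end, add FOLLOW(ArgList) = { $, ), *, [, bool, void }.
In Body -> Cond ArgList: ArgList is at the end, add FOLLOW(Body) = { ), [, bool, void }.
Union: FOLLOW(ArgList) = { $, ), *, [, bool, void }.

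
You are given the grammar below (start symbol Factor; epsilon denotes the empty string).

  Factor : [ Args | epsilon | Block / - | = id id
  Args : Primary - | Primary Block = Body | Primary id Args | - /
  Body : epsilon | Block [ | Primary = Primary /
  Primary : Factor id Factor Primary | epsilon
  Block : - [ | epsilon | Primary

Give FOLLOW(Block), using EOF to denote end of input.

In Factor : Block / -: add FIRST(/ -) = { / }.
In Args : Primary Block = Body: add FIRST(= Body) = { = }.
In Body : Block [: add FIRST([) = { [ }.
Union: FOLLOW(Block) = { /, =, [ }.

{ /, =, [ }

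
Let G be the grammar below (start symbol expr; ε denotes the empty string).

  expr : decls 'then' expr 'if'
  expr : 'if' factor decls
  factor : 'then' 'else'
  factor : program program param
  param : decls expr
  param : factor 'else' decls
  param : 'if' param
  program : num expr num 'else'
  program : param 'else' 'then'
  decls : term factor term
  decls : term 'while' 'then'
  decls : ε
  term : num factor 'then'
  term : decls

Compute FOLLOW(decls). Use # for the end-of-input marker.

{ #, 'else', 'if', 'then', 'while', num }

In expr : decls 'then' expr 'if': add FIRST('then' expr 'if') = { 'then' }.
In expr : 'if' factor decls: decls is at the end, add FOLLOW(expr) = { #, 'else', 'if', 'then', 'while', num }.
In param : decls expr: add FIRST(expr) = { 'if', 'then', 'while', num }.
In param : factor 'else' decls: decls is at the end, add FOLLOW(param) = { #, 'else', 'if', 'then', 'while', num }.
In term : decls: decls is at the end, add FOLLOW(term) = { #, 'else', 'if', 'then', 'while', num }.
Union: FOLLOW(decls) = { #, 'else', 'if', 'then', 'while', num }.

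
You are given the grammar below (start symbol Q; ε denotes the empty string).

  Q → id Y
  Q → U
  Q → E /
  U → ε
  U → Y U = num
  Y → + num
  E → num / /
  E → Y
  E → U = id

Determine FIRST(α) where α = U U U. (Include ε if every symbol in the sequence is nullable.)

Add FIRST(U)\{ε} = { + }; U is nullable, continue.
Add FIRST(U)\{ε} = { + }; U is nullable, continue.
Add FIRST(U)\{ε} = { + }; U is nullable, continue.
Every symbol is nullable, so include ε.

{ +, ε }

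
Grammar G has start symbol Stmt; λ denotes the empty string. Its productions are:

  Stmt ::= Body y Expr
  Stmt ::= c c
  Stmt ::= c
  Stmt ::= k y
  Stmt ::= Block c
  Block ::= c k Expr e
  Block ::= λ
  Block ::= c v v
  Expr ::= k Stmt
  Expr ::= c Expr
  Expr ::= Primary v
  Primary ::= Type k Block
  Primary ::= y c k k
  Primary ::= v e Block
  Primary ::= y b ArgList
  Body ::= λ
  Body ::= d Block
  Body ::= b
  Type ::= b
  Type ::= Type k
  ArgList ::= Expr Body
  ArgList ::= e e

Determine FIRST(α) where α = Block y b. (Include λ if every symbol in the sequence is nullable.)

Add FIRST(Block)\{λ} = { c }; Block is nullable, continue.
y is a terminal; add {y} and stop.

{ c, y }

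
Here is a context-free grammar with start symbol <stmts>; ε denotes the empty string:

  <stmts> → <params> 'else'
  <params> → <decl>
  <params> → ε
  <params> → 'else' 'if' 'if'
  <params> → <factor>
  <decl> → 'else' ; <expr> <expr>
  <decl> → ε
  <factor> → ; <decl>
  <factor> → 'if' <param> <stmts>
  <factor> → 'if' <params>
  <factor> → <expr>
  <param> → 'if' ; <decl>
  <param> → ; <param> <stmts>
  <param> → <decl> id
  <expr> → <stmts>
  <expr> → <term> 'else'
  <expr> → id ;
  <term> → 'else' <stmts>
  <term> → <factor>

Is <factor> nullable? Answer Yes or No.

Nullable nonterminals: <decl>, <params>.
No production of <factor> has an RHS whose symbols are all nullable, so <factor> is not nullable.

No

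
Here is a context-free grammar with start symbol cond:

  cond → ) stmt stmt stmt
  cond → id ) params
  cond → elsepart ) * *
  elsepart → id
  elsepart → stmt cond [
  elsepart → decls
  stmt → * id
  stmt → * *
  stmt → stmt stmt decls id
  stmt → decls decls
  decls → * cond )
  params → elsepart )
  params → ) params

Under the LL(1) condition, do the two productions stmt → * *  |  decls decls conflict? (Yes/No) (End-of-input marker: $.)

FIRST(* *) = { * } and FIRST(decls decls) = { * }.
Both contain *, so the two alternatives are not disjoint — LL(1) conflict.

Yes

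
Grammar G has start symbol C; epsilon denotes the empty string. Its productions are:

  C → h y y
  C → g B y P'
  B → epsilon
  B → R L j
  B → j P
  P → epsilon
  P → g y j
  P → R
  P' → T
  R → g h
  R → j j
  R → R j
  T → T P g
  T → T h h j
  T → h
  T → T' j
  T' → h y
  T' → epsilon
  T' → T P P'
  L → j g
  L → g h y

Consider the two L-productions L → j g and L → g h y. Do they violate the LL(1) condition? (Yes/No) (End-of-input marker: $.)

No

FIRST(j g) = { j } and FIRST(g h y) = { g }.
The FIRST sets are disjoint and neither alternative is nullable — no conflict.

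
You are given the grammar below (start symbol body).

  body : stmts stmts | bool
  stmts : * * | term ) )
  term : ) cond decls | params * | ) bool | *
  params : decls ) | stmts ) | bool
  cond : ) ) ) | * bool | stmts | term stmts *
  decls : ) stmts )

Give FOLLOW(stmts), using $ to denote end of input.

{ $, ), *, bool }

In body : stmts stmts: add FIRST(stmts) = { ), *, bool }.
In body : stmts stmts: stmts is at the end, add FOLLOW(body) = { $ }.
In params : stmts ): add FIRST()) = { ) }.
In cond : stmts: stmts is at the end, add FOLLOW(cond) = { ) }.
In cond : term stmts *: add FIRST(*) = { * }.
In decls : ) stmts ): add FIRST()) = { ) }.
Union: FOLLOW(stmts) = { $, ), *, bool }.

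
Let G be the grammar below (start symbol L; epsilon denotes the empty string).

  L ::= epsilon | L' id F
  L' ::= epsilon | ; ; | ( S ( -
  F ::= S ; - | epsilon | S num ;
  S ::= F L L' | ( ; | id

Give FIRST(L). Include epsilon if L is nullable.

L ::= epsilon contributes epsilon.
From L ::= L' id F: L' nullable, take FIRST(L') ∪ {id} = { (, ;, id }.
Union: FIRST(L) = { (, ;, id, epsilon }.

{ (, ;, id, epsilon }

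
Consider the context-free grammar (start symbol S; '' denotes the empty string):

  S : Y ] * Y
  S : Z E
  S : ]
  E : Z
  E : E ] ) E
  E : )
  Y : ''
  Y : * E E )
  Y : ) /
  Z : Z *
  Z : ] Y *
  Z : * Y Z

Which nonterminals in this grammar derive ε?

Directly nullable (have an ''-production): Y.
No other nonterminal has a production whose RHS symbols are all nullable.

{ Y }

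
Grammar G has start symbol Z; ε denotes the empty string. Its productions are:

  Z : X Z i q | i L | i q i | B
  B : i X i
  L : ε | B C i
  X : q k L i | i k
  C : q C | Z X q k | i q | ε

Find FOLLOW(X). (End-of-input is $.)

In Z : X Z i q: add FIRST(Z i q) = { i, q }.
In B : i X i: add FIRST(i) = { i }.
In C : Z X q k: add FIRST(q k) = { q }.
Union: FOLLOW(X) = { i, q }.

{ i, q }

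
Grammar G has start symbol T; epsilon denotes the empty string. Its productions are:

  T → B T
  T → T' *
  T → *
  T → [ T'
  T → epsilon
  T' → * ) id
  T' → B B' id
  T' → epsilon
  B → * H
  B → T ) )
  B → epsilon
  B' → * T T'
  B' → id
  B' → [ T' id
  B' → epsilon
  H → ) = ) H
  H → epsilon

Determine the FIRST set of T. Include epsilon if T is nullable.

From T → B T: B, T nullable, take FIRST(B) ∪ FIRST(T) = { ), *, [, id }; also epsilon since the whole RHS is nullable.
From T → T' *: T' nullable, take FIRST(T') ∪ {*} = { ), *, [, id }.
T → * contributes {*}.
T → [ T' contributes {[}.
T → epsilon contributes epsilon.
Union: FIRST(T) = { ), *, [, id, epsilon }.

{ ), *, [, id, epsilon }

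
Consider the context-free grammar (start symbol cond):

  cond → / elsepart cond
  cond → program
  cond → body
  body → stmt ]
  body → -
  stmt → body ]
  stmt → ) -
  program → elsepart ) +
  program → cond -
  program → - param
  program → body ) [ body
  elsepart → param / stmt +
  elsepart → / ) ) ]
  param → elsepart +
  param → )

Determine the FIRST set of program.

{ ), -, / }

From program → elsepart ) +: add FIRST(elsepart) = { ), / }.
From program → cond -: add FIRST(cond) = { ), -, / }.
program → - param contributes {-}.
From program → body ) [ body: add FIRST(body) = { ), - }.
Union: FIRST(program) = { ), -, / }.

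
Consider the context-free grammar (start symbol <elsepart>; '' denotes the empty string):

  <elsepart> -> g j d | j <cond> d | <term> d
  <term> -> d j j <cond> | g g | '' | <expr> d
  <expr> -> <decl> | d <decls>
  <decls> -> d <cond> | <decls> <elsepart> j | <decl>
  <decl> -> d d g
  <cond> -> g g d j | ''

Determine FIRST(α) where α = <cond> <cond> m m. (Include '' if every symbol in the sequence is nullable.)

Add FIRST(<cond>)\{''} = { g }; <cond> is nullable, continue.
Add FIRST(<cond>)\{''} = { g }; <cond> is nullable, continue.
m is a terminal; add {m} and stop.

{ g, m }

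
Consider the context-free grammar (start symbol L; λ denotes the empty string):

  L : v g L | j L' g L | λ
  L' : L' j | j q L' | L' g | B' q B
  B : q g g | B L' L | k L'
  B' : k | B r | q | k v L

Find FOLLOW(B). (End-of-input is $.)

In L' : B' q B: B is at the end, add FOLLOW(L') = { g, j, k, q, r, v }.
In B : B L' L: add FIRST(L' L) = { j, k, q }.
In B' : B r: add FIRST(r) = { r }.
Union: FOLLOW(B) = { g, j, k, q, r, v }.

{ g, j, k, q, r, v }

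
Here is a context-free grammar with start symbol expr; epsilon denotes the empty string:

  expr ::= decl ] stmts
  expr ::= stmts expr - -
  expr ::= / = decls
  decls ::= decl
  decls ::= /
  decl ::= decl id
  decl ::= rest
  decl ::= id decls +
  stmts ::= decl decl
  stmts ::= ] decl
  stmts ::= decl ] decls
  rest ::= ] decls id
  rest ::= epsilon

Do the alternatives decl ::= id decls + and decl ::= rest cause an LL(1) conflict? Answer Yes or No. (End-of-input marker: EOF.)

FIRST(id decls +) = { id } and FIRST(rest) = { ], epsilon }.
The second alternative is nullable and FOLLOW(decl) = { EOF, +, -, /, ], id } shares id with FIRST of the first — conflict.

Yes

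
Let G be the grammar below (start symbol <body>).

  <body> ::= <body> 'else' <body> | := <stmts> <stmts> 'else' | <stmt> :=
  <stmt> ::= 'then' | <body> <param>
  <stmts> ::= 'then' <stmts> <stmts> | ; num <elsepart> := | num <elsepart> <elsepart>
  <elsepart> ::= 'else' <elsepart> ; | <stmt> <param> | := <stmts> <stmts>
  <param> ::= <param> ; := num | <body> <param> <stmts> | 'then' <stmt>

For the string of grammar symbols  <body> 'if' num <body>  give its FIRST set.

{ 'then', := }

Add FIRST(<body>) = { 'then', := }; <body> is not nullable, stop.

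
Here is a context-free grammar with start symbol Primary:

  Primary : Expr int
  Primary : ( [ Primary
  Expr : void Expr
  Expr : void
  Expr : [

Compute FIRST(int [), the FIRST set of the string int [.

int is a terminal; add {int} and stop.

{ int }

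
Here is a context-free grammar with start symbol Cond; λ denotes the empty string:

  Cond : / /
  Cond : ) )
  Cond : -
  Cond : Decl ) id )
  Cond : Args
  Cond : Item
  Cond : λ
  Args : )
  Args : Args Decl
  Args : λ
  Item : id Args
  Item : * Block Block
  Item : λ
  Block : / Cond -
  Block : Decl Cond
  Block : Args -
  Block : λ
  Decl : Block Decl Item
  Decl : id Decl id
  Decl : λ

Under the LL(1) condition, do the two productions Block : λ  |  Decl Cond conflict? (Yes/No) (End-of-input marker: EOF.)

FIRST(λ) = { λ } and FIRST(Decl Cond) = { ), *, -, /, id, λ }.
Both alternatives are nullable, violating the LL(1) condition.

Yes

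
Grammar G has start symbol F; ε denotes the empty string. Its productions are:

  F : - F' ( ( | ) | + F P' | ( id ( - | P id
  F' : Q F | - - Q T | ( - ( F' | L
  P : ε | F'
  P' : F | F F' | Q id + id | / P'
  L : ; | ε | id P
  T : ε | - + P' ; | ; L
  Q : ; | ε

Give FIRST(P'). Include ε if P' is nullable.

{ (, ), +, -, /, ;, id }

From P' : F: add FIRST(F) = { (, ), +, -, ;, id }.
From P' : F F': add FIRST(F) = { (, ), +, -, ;, id }.
From P' : Q id + id: Q nullable, take FIRST(Q) ∪ {id} = { ;, id }.
P' : / P' contributes {/}.
Union: FIRST(P') = { (, ), +, -, /, ;, id }.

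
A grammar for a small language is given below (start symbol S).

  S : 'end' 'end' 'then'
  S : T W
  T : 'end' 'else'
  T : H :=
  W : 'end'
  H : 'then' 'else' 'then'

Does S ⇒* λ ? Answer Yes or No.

No

No nonterminal in this grammar is nullable.
No production of S has an RHS whose symbols are all nullable, so S is not nullable.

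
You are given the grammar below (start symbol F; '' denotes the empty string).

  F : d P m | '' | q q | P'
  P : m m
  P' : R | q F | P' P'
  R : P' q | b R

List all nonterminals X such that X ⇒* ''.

Directly nullable (have an ''-production): F.
No other nonterminal has a production whose RHS symbols are all nullable.

{ F }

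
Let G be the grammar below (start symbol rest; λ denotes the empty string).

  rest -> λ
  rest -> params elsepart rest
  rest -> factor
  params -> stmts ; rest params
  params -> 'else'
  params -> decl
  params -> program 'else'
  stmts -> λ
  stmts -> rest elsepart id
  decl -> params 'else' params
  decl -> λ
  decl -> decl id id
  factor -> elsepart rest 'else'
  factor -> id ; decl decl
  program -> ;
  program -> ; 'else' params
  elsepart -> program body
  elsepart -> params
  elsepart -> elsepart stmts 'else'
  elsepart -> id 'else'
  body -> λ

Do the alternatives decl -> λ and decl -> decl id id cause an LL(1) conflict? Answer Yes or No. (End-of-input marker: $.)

FIRST(λ) = { λ } and FIRST(decl id id) = { 'else', ;, id }.
The first alternative is nullable and FOLLOW(decl) = { $, 'else', ;, id } shares 'else' with FIRST of the second — conflict.

Yes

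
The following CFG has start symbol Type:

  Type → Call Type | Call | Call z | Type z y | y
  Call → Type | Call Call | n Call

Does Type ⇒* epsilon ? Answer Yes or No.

No nonterminal in this grammar is nullable.
No production of Type has an RHS whose symbols are all nullable, so Type is not nullable.

No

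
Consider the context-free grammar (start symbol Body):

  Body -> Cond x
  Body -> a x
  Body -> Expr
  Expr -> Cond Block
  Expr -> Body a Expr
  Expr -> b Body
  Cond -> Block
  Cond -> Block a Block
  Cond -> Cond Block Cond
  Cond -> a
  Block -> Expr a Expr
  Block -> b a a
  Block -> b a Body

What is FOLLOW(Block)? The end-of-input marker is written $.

In Expr -> Cond Block: Block is at the end, add FOLLOW(Expr) = { $, a, b, x }.
In Cond -> Block: Block is at the end, add FOLLOW(Cond) = { a, b, x }.
In Cond -> Block a Block: add FIRST(a Block) = { a }.
In Cond -> Block a Block: Block is at the end, add FOLLOW(Cond) = { a, b, x }.
In Cond -> Cond Block Cond: add FIRST(Cond) = { a, b }.
Union: FOLLOW(Block) = { $, a, b, x }.

{ $, a, b, x }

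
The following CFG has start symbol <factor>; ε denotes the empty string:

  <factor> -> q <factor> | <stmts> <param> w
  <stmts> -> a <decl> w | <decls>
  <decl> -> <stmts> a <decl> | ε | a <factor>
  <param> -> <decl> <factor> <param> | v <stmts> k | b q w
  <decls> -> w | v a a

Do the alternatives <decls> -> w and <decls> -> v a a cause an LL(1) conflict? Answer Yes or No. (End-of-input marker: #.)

FIRST(w) = { w } and FIRST(v a a) = { v }.
The FIRST sets are disjoint and neither alternative is nullable — no conflict.

No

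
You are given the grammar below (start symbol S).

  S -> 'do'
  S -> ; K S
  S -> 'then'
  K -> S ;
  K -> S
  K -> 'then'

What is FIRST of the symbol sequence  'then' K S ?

{ 'then' }

'then' is a terminal; add {'then'} and stop.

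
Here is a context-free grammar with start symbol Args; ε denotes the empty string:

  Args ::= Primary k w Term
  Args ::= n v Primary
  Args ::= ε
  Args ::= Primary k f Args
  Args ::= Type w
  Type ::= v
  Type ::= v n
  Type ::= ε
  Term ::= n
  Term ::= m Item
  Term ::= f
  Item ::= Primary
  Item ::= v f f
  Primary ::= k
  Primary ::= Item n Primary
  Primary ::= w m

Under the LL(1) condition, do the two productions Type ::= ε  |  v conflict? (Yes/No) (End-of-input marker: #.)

No

FIRST(ε) = { ε } and FIRST(v) = { v }.
The first is nullable but FOLLOW(Type) = { w } is disjoint from FIRST of the second.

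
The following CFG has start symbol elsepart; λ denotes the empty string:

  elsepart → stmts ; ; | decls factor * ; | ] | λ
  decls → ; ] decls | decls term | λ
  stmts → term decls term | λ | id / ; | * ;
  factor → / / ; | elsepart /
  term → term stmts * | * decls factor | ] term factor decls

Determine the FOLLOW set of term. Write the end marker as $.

{ *, /, ;, ], id }

In decls → decls term: term is at the end, add FOLLOW(decls) = { *, /, ;, ], id }.
In stmts → term decls term: add FIRST(decls term) = { *, ;, ] }.
In stmts → term decls term: term is at the end, add FOLLOW(stmts) = { *, ; }.
In term → term stmts *: add FIRST(stmts *) = { *, ], id }.
In term → ] term factor decls: add FIRST(factor decls) = { *, /, ;, ], id }.
Union: FOLLOW(term) = { *, /, ;, ], id }.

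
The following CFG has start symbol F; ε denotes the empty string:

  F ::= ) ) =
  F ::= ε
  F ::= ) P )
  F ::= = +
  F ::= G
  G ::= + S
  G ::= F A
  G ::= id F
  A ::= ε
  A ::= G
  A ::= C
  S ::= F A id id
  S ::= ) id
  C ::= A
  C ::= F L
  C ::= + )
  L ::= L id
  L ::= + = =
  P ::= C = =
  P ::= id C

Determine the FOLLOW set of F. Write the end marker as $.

F is the start symbol, so $ ∈ FOLLOW(F).
In G ::= F A: add FIRST(A)\{ε} = { ), +, =, id }.
  Since A is nullable, also add FOLLOW(G) = { $, ), +, =, id }.
In G ::= id F: F is at the end, add FOLLOW(G) = { $, ), +, =, id }.
In S ::= F A id id: add FIRST(A id id) = { ), +, =, id }.
In C ::= F L: add FIRST(L) = { + }.
Union: FOLLOW(F) = { $, ), +, =, id }.

{ $, ), +, =, id }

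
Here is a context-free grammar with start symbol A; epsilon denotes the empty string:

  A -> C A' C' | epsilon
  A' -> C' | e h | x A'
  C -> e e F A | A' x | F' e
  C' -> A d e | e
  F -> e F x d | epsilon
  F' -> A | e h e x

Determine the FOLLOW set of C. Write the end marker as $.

{ d, e, x }

In A -> C A' C': add FIRST(A' C') = { d, e, x }.
Union: FOLLOW(C) = { d, e, x }.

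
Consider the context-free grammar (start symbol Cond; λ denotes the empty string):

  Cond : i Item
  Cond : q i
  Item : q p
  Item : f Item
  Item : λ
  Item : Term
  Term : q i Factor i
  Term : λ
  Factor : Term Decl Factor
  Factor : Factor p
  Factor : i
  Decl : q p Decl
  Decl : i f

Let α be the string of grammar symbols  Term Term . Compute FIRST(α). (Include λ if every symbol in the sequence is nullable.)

Add FIRST(Term)\{λ} = { q }; Term is nullable, continue.
Add FIRST(Term)\{λ} = { q }; Term is nullable, continue.
Every symbol is nullable, so include λ.

{ q, λ }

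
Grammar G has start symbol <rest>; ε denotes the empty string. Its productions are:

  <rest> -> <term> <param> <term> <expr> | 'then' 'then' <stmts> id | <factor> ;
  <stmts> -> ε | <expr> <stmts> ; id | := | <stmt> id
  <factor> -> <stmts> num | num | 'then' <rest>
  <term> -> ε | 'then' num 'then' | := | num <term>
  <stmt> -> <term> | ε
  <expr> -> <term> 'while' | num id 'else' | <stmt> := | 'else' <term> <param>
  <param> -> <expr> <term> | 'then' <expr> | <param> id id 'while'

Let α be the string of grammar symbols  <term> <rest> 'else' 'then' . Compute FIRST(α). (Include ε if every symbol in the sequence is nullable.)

{ 'else', 'then', 'while', :=, id, num }

Add FIRST(<term>)\{ε} = { 'then', :=, num }; <term> is nullable, continue.
Add FIRST(<rest>) = { 'else', 'then', 'while', :=, id, num }; <rest> is not nullable, stop.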